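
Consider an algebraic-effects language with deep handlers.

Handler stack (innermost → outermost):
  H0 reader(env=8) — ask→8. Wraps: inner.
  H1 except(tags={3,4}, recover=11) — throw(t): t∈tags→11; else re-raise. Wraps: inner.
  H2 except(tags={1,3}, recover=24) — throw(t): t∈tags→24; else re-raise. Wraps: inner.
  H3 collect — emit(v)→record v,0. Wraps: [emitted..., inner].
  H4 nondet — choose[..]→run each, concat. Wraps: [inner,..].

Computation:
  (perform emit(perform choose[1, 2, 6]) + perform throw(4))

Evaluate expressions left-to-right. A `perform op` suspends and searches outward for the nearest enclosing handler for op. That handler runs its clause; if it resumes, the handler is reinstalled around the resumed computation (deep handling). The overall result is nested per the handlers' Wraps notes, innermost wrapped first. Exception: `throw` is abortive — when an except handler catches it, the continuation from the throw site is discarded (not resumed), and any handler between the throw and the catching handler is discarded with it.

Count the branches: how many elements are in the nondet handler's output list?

Step-by-step:
choose[1, 2, 6] @ H4
  branch[0] choose=1:
    emit(1) @ H3 ⇒ out+=1
    throw(4) @ H1 caught ⇒ 11
    H2 returns 11
    H3 returns [1, 11]
    H4 returns [[1, 11]]
  branch[1] choose=2:
    emit(2) @ H3 ⇒ out+=2
    throw(4) @ H1 caught ⇒ 11
    H2 returns 11
    H3 returns [2, 11]
    H4 returns [[2, 11]]
  branch[2] choose=6:
    emit(6) @ H3 ⇒ out+=6
    throw(4) @ H1 caught ⇒ 11
    H2 returns 11
    H3 returns [6, 11]
    H4 returns [[6, 11]]
= [[1, 11], [2, 11], [6, 11]]

Answer: 3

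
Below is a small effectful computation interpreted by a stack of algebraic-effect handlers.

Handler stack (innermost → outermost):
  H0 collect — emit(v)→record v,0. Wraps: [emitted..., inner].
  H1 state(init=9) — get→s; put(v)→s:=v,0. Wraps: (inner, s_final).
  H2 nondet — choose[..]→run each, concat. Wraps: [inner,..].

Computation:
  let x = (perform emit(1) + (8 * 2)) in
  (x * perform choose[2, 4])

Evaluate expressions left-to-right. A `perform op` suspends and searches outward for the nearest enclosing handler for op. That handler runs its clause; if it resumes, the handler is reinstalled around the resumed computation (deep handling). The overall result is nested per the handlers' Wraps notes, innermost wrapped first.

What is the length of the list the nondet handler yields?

Step-by-step:
emit(1) @ H0 ⇒ out+=1
choose[2, 4] @ H2
  branch[0] choose=2:
    H0 returns [1, 32]
    H1 returns ([1, 32], 9)
    H2 returns [([1, 32], 9)]
  branch[1] choose=4:
    H0 returns [1, 64]
    H1 returns ([1, 64], 9)
    H2 returns [([1, 64], 9)]
= [([1, 32], 9), ([1, 64], 9)]

Answer: 2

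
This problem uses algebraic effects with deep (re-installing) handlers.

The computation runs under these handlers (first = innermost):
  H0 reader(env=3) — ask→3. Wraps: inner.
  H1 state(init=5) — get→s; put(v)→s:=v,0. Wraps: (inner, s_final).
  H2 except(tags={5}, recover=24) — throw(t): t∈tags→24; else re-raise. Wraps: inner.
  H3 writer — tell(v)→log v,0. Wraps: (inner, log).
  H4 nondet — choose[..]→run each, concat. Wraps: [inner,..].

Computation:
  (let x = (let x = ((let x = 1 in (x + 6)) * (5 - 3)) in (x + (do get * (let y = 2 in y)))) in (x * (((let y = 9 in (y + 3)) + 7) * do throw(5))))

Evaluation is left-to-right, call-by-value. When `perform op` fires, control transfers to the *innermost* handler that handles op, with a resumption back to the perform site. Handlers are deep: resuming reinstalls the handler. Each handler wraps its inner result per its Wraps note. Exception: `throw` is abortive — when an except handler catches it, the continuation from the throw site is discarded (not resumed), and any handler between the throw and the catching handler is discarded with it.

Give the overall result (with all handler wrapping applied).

Evaluation trace:
get @ H1 ⇒ 5
throw(5) @ H2 caught ⇒ 24
H3 returns (24, ())
H4 returns [(24, ())]
= [(24, ())]

Answer: [(24, ())]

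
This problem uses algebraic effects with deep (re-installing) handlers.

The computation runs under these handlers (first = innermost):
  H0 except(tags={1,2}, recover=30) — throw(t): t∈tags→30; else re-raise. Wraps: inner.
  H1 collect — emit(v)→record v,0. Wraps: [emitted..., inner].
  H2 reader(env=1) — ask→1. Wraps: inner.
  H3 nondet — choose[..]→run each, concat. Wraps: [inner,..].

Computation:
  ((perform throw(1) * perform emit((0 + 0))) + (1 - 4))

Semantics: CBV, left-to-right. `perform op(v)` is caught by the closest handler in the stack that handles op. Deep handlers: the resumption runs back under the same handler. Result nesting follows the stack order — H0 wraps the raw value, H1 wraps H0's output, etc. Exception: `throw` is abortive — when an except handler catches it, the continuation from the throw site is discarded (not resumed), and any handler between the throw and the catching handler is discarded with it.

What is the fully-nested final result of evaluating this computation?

Step-by-step:
throw(1) @ H0 caught ⇒ 30
H1 returns [30]
H2 returns [30]
H3 returns [[30]]
= [[30]]

Answer: [[30]]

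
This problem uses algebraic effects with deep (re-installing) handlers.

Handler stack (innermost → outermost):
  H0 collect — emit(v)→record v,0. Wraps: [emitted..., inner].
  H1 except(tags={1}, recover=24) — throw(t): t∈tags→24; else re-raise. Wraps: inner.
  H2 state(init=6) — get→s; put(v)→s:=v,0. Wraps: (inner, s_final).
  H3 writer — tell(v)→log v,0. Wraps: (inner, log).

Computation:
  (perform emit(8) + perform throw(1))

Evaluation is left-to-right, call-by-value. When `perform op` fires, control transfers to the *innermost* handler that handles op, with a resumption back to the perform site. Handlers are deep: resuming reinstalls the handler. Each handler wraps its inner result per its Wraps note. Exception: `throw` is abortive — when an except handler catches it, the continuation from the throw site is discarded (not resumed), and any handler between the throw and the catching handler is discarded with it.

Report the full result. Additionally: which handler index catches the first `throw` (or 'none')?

Working:
emit(8) @ H0 ⇒ out+=8
throw(1) @ H1 caught ⇒ 24
H2 returns (24, 6)
H3 returns ((24, 6), ())
= ((24, 6), ())

Answer: ((24, 6), ()) ; first throw caught by: H1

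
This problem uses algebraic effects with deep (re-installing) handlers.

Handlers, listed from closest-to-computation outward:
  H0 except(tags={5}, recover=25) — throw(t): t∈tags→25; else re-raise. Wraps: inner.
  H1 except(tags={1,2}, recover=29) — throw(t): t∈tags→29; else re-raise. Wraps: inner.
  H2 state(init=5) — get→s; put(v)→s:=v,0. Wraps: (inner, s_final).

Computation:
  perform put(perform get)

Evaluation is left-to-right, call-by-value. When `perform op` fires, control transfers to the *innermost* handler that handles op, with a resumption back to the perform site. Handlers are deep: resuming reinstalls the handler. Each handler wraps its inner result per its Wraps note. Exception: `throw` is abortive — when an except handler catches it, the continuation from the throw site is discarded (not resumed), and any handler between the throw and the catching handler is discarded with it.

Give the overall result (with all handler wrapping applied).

Answer: (0, 5)

Step-by-step:
get @ H2 ⇒ 5
put(5) @ H2 ⇒ s:=5
H0 returns 0
H1 returns 0
H2 returns (0, 5)
= (0, 5)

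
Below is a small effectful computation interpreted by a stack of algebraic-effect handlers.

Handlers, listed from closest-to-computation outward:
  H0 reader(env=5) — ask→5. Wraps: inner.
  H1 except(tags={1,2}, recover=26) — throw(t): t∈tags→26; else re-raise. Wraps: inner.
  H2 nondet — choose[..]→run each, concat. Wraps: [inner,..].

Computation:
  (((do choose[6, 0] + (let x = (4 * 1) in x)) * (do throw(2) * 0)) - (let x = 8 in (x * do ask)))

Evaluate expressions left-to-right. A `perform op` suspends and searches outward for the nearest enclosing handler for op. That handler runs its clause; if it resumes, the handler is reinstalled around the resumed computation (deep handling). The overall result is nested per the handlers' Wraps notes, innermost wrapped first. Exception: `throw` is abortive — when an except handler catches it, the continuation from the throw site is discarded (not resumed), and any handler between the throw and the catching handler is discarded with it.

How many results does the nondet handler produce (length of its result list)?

Answer: 2

Working:
choose[6, 0] @ H2
  branch[0] choose=6:
    throw(2) @ H1 caught ⇒ 26
    H2 returns [26]
  branch[1] choose=0:
    throw(2) @ H1 caught ⇒ 26
    H2 returns [26]
= [26, 26]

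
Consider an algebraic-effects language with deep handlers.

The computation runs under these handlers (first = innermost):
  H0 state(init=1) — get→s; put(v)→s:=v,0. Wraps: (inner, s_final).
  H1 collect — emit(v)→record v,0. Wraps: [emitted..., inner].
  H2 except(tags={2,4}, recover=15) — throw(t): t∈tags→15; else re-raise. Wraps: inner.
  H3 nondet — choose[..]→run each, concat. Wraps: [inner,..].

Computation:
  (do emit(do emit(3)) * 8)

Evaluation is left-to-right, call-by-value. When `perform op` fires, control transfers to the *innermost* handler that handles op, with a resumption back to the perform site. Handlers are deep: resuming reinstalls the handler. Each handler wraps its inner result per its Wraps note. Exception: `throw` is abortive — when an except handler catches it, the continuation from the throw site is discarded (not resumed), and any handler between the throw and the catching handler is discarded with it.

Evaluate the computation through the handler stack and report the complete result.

Working:
emit(3) @ H1 ⇒ out+=3
emit(0) @ H1 ⇒ out+=0
H0 returns (0, 1)
H1 returns [3, 0, (0, 1)]
H2 returns [3, 0, (0, 1)]
H3 returns [[3, 0, (0, 1)]]
= [[3, 0, (0, 1)]]

Answer: [[3, 0, (0, 1)]]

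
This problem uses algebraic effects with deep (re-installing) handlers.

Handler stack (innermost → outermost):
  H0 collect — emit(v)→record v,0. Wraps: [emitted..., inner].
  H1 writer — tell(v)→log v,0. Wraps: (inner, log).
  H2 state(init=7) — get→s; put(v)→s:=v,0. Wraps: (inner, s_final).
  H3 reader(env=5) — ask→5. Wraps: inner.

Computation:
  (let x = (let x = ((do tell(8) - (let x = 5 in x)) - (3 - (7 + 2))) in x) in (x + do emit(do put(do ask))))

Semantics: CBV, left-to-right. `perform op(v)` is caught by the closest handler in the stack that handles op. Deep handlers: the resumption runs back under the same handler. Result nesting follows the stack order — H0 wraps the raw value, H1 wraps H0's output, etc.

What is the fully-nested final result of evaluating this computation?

Answer: (([0, 1], (8)), 5)

Evaluation trace:
tell(8) @ H1 ⇒ log+=8
ask @ H3 ⇒ 5
put(5) @ H2 ⇒ s:=5
emit(0) @ H0 ⇒ out+=0
H0 returns [0, 1]
H1 returns ([0, 1], (8))
H2 returns (([0, 1], (8)), 5)
H3 returns (([0, 1], (8)), 5)
= (([0, 1], (8)), 5)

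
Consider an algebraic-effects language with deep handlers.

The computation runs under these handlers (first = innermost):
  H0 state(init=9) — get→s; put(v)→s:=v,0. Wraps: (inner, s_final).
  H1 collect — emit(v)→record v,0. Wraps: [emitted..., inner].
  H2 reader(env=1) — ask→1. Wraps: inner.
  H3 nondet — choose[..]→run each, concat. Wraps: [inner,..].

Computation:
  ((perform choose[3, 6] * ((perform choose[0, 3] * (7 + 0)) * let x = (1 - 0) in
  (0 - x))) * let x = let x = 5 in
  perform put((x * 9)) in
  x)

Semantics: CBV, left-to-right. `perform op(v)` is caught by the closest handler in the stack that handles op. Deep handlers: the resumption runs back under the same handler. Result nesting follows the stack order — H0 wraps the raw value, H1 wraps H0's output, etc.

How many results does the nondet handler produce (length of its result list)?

Working:
choose[3, 6] @ H3
  branch[0] choose=3:
    choose[0, 3] @ H3
      branch[0] choose=0:
        put(45) @ H0 ⇒ s:=45
        H0 returns (0, 45)
        H1 returns [(0, 45)]
        H2 returns [(0, 45)]
        H3 returns [[(0, 45)]]
      branch[1] choose=3:
        put(45) @ H0 ⇒ s:=45
        H0 returns (0, 45)
        H1 returns [(0, 45)]
        H2 returns [(0, 45)]
        H3 returns [[(0, 45)]]
  branch[1] choose=6:
    choose[0, 3] @ H3
      branch[0] choose=0:
        put(45) @ H0 ⇒ s:=45
        H0 returns (0, 45)
        H1 returns [(0, 45)]
        H2 returns [(0, 45)]
        H3 returns [[(0, 45)]]
      branch[1] choose=3:
        put(45) @ H0 ⇒ s:=45
        H0 returns (0, 45)
        H1 returns [(0, 45)]
        H2 returns [(0, 45)]
        H3 returns [[(0, 45)]]
= [[(0, 45)], [(0, 45)], [(0, 45)], [(0, 45)]]

Answer: 4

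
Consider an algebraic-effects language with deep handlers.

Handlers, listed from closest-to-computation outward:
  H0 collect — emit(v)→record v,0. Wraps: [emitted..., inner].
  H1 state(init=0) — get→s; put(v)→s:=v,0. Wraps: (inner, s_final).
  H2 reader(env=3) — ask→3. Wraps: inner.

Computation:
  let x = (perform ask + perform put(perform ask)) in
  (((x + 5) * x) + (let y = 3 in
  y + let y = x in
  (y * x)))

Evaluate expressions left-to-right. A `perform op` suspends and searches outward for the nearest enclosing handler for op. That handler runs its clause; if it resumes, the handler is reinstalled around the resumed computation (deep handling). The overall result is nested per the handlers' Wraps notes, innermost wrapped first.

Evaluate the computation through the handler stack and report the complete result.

Answer: ([36], 3)

Working:
ask @ H2 ⇒ 3
ask @ H2 ⇒ 3
put(3) @ H1 ⇒ s:=3
H0 returns [36]
H1 returns ([36], 3)
H2 returns ([36], 3)
= ([36], 3)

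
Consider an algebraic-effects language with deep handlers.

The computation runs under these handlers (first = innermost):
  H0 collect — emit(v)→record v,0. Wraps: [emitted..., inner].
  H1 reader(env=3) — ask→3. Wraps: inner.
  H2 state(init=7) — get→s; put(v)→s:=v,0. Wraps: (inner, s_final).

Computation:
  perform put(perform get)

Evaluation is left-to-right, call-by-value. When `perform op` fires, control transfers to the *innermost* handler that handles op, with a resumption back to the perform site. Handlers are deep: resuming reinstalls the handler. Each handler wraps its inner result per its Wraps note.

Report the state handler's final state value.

Answer: 7

Evaluation trace:
get @ H2 ⇒ 7
put(7) @ H2 ⇒ s:=7
H0 returns [0]
H1 returns [0]
H2 returns ([0], 7)
= ([0], 7)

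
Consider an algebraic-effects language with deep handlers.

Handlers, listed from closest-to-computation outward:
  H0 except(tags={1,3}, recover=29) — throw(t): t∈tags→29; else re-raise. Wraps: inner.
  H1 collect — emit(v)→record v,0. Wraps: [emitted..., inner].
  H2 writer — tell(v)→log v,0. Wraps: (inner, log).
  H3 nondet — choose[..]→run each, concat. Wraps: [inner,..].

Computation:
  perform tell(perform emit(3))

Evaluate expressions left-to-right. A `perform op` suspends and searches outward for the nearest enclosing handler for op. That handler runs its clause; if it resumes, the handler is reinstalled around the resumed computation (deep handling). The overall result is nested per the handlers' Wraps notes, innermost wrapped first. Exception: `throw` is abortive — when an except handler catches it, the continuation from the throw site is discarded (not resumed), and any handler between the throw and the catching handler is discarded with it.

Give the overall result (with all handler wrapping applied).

Answer: [([3, 0], (0))]

Step-by-step:
emit(3) @ H1 ⇒ out+=3
tell(0) @ H2 ⇒ log+=0
H0 returns 0
H1 returns [3, 0]
H2 returns ([3, 0], (0))
H3 returns [([3, 0], (0))]
= [([3, 0], (0))]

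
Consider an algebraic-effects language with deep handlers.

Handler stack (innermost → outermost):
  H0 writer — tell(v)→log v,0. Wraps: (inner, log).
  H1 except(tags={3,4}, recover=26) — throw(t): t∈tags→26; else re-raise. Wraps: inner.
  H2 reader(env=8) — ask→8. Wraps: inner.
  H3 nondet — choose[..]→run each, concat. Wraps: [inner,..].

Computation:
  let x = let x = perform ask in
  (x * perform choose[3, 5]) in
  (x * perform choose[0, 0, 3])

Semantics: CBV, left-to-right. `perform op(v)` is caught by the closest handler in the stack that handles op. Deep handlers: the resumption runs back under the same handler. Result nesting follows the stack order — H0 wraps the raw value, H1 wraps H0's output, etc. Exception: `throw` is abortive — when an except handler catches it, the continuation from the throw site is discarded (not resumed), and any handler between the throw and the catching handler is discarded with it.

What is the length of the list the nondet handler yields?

Step-by-step:
ask @ H2 ⇒ 8
choose[3, 5] @ H3
  branch[0] choose=3:
    choose[0, 0, 3] @ H3
      branch[0] choose=0:
        H0 returns (0, ())
        H1 returns (0, ())
        H2 returns (0, ())
        H3 returns [(0, ())]
      branch[1] choose=0:
        H0 returns (0, ())
        H1 returns (0, ())
        H2 returns (0, ())
        H3 returns [(0, ())]
      branch[2] choose=3:
        H0 returns (72, ())
        H1 returns (72, ())
        H2 returns (72, ())
        H3 returns [(72, ())]
  branch[1] choose=5:
    choose[0, 0, 3] @ H3
      branch[0] choose=0:
        H0 returns (0, ())
        H1 returns (0, ())
        H2 returns (0, ())
        H3 returns [(0, ())]
      branch[1] choose=0:
        H0 returns (0, ())
        H1 returns (0, ())
        H2 returns (0, ())
        H3 returns [(0, ())]
      branch[2] choose=3:
        H0 returns (120, ())
        H1 returns (120, ())
        H2 returns (120, ())
        H3 returns [(120, ())]
= [(0, ()), (0, ()), (72, ()), (0, ()), (0, ()), (120, ())]

Answer: 6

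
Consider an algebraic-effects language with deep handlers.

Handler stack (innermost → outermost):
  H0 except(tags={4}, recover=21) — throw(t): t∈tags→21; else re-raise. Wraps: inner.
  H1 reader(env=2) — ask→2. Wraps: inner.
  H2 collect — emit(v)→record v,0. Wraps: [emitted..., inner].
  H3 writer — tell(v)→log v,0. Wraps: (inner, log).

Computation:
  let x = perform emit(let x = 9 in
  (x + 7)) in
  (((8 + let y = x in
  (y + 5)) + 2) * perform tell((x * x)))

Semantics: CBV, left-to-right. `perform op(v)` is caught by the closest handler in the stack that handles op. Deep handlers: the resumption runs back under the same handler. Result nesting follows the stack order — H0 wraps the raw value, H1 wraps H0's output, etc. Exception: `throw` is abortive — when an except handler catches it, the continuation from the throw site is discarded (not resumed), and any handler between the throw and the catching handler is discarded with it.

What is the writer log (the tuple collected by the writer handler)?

Evaluation trace:
emit(16) @ H2 ⇒ out+=16
tell(0) @ H3 ⇒ log+=0
H0 returns 0
H1 returns 0
H2 returns [16, 0]
H3 returns ([16, 0], (0))
= ([16, 0], (0))

Answer: (0)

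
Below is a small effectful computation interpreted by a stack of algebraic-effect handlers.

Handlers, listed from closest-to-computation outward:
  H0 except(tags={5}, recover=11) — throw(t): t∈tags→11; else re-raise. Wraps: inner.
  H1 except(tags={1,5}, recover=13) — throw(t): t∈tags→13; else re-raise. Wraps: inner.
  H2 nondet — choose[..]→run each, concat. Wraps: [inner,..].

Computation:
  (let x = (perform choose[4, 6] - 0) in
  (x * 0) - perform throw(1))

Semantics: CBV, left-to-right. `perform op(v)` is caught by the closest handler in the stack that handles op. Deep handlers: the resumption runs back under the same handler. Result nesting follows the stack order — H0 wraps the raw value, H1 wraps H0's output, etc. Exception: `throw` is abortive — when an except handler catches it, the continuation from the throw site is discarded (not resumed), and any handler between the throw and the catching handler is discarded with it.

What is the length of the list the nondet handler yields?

Answer: 2

Step-by-step:
choose[4, 6] @ H2
  branch[0] choose=4:
    throw(1) @ H0 re-raised
    throw(1) @ H1 caught ⇒ 13
    H2 returns [13]
  branch[1] choose=6:
    throw(1) @ H0 re-raised
    throw(1) @ H1 caught ⇒ 13
    H2 returns [13]
= [13, 13]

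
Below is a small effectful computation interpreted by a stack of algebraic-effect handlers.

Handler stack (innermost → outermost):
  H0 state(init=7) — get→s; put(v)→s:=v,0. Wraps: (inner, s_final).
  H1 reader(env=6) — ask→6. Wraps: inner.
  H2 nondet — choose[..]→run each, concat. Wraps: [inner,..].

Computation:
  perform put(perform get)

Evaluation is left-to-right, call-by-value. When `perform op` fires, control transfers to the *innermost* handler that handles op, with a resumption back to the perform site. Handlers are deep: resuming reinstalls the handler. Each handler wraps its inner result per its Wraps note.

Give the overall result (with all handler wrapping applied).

Answer: [(0, 7)]

Step-by-step:
get @ H0 ⇒ 7
put(7) @ H0 ⇒ s:=7
H0 returns (0, 7)
H1 returns (0, 7)
H2 returns [(0, 7)]
= [(0, 7)]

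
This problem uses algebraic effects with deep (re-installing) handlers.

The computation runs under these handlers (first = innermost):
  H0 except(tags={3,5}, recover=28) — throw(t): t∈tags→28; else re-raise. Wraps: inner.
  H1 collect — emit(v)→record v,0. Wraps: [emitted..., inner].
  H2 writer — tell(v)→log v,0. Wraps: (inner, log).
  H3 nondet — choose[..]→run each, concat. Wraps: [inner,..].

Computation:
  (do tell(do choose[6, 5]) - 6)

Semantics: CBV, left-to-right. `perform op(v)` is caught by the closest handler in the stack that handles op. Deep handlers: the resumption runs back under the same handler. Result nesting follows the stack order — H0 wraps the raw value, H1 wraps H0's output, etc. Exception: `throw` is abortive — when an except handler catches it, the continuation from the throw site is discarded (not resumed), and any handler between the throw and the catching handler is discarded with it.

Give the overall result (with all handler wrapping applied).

Answer: [([-6], (6)), ([-6], (5))]

Working:
choose[6, 5] @ H3
  branch[0] choose=6:
    tell(6) @ H2 ⇒ log+=6
    H0 returns -6
    H1 returns [-6]
    H2 returns ([-6], (6))
    H3 returns [([-6], (6))]
  branch[1] choose=5:
    tell(5) @ H2 ⇒ log+=5
    H0 returns -6
    H1 returns [-6]
    H2 returns ([-6], (5))
    H3 returns [([-6], (5))]
= [([-6], (6)), ([-6], (5))]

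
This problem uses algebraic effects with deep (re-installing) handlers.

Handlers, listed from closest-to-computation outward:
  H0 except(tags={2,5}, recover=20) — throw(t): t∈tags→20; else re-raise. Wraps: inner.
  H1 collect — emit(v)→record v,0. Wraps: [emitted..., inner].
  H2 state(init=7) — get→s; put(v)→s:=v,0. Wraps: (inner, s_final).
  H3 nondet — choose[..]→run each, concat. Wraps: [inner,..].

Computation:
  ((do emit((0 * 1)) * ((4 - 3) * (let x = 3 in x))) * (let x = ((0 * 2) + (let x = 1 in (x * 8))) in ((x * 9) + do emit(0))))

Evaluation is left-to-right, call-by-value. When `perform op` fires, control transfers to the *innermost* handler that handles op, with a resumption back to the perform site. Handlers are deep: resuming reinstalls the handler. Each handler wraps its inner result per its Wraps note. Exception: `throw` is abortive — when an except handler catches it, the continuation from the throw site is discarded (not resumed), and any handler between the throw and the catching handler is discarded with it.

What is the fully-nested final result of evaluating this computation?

Answer: [([0, 0, 0], 7)]

Working:
emit(0) @ H1 ⇒ out+=0
emit(0) @ H1 ⇒ out+=0
H0 returns 0
H1 returns [0, 0, 0]
H2 returns ([0, 0, 0], 7)
H3 returns [([0, 0, 0], 7)]
= [([0, 0, 0], 7)]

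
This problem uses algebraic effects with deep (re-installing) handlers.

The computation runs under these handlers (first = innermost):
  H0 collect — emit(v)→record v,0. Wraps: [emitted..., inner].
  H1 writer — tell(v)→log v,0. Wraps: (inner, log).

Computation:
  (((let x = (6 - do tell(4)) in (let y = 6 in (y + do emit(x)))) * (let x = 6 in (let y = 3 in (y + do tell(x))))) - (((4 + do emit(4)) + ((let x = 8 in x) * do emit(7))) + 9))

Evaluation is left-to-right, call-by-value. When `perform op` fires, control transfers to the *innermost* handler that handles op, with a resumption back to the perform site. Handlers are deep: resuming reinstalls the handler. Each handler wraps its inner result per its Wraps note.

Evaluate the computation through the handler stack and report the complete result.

Answer: ([6, 4, 7, 5], (4, 6))

Step-by-step:
tell(4) @ H1 ⇒ log+=4
emit(6) @ H0 ⇒ out+=6
tell(6) @ H1 ⇒ log+=6
emit(4) @ H0 ⇒ out+=4
emit(7) @ H0 ⇒ out+=7
H0 returns [6, 4, 7, 5]
H1 returns ([6, 4, 7, 5], (4, 6))
= ([6, 4, 7, 5], (4, 6))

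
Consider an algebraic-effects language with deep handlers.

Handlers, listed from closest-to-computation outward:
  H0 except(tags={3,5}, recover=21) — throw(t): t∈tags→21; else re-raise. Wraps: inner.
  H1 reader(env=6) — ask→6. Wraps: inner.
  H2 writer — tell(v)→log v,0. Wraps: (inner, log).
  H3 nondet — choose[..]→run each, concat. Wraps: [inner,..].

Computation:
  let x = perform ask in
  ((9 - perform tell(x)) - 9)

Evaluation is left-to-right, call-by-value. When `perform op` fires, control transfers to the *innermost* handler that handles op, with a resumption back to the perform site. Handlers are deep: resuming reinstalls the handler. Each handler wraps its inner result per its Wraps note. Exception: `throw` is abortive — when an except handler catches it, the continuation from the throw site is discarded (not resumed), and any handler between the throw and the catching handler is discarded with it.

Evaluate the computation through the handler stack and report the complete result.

Working:
ask @ H1 ⇒ 6
tell(6) @ H2 ⇒ log+=6
H0 returns 0
H1 returns 0
H2 returns (0, (6))
H3 returns [(0, (6))]
= [(0, (6))]

Answer: [(0, (6))]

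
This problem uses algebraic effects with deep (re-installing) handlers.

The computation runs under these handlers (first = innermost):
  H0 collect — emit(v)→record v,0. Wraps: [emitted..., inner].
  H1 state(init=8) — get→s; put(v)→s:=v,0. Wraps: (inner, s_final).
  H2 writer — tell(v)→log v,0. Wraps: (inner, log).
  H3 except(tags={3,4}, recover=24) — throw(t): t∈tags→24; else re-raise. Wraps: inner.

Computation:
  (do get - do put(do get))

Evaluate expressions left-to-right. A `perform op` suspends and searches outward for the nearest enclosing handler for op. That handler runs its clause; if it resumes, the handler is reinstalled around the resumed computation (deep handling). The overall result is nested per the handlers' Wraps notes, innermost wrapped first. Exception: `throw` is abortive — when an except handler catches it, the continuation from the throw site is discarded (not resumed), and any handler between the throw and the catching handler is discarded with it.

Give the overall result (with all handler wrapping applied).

Answer: (([8], 8), ())

Evaluation trace:
get @ H1 ⇒ 8
get @ H1 ⇒ 8
put(8) @ H1 ⇒ s:=8
H0 returns [8]
H1 returns ([8], 8)
H2 returns (([8], 8), ())
H3 returns (([8], 8), ())
= (([8], 8), ())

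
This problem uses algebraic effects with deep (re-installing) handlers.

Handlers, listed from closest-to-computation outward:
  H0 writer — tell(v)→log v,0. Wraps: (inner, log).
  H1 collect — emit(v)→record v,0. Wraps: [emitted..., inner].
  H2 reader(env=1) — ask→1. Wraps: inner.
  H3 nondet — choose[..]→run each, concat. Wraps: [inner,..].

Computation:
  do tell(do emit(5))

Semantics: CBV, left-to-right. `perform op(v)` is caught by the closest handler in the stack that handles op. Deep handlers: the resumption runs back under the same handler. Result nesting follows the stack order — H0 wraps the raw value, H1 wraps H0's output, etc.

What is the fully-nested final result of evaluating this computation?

Answer: [[5, (0, (0))]]

Step-by-step:
emit(5) @ H1 ⇒ out+=5
tell(0) @ H0 ⇒ log+=0
H0 returns (0, (0))
H1 returns [5, (0, (0))]
H2 returns [5, (0, (0))]
H3 returns [[5, (0, (0))]]
= [[5, (0, (0))]]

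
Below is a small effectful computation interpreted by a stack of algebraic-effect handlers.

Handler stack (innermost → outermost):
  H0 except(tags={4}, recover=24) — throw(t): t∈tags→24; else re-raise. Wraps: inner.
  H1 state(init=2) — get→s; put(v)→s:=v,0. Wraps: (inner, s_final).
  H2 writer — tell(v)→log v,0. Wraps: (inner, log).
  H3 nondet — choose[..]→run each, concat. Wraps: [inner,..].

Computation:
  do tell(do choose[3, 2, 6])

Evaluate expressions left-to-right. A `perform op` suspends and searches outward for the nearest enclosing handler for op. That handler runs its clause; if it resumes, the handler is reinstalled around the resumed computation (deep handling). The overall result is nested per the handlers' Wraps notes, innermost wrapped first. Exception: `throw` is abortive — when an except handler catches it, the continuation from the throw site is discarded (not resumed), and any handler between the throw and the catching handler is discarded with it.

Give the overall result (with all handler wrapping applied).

Answer: [((0, 2), (3)), ((0, 2), (2)), ((0, 2), (6))]

Working:
choose[3, 2, 6] @ H3
  branch[0] choose=3:
    tell(3) @ H2 ⇒ log+=3
    H0 returns 0
    H1 returns (0, 2)
    H2 returns ((0, 2), (3))
    H3 returns [((0, 2), (3))]
  branch[1] choose=2:
    tell(2) @ H2 ⇒ log+=2
    H0 returns 0
    H1 returns (0, 2)
    H2 returns ((0, 2), (2))
    H3 returns [((0, 2), (2))]
  branch[2] choose=6:
    tell(6) @ H2 ⇒ log+=6
    H0 returns 0
    H1 returns (0, 2)
    H2 returns ((0, 2), (6))
    H3 returns [((0, 2), (6))]
= [((0, 2), (3)), ((0, 2), (2)), ((0, 2), (6))]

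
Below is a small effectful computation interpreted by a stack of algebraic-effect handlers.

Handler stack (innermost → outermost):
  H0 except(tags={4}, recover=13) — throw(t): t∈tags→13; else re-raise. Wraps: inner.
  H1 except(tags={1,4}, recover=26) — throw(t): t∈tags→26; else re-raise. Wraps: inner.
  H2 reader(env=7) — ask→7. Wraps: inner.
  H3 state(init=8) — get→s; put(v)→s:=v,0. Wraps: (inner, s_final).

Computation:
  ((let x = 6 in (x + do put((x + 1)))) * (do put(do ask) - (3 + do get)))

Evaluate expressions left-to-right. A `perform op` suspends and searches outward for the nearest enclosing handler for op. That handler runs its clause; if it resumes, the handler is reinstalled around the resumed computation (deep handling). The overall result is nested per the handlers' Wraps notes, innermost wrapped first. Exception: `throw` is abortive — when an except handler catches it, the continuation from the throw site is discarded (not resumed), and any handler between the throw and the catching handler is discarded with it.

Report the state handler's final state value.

Answer: 7

Evaluation trace:
put(7) @ H3 ⇒ s:=7
ask @ H2 ⇒ 7
put(7) @ H3 ⇒ s:=7
get @ H3 ⇒ 7
H0 returns -60
H1 returns -60
H2 returns -60
H3 returns (-60, 7)
= (-60, 7)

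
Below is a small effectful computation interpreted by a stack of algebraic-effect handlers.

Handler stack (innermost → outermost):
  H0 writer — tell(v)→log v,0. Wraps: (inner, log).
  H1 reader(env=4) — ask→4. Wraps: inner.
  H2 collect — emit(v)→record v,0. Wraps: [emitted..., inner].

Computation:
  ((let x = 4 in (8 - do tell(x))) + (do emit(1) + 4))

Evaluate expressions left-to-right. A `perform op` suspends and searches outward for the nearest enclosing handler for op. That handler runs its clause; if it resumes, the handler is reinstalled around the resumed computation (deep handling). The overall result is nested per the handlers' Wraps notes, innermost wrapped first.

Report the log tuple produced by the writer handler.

Answer: (4)

Step-by-step:
tell(4) @ H0 ⇒ log+=4
emit(1) @ H2 ⇒ out+=1
H0 returns (12, (4))
H1 returns (12, (4))
H2 returns [1, (12, (4))]
= [1, (12, (4))]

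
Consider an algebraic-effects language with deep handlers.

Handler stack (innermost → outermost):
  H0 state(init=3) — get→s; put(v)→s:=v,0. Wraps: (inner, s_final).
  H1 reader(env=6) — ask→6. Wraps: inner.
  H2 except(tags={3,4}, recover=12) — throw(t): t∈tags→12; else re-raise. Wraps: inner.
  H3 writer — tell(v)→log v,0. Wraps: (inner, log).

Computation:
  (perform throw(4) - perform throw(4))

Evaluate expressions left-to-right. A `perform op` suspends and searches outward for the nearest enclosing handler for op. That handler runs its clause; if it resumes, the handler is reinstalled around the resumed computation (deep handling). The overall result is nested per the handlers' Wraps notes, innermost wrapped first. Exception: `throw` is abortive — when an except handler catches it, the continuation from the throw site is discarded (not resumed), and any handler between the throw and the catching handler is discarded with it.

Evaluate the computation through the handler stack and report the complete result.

Answer: (12, ())

Working:
throw(4) @ H2 caught ⇒ 12
H3 returns (12, ())
= (12, ())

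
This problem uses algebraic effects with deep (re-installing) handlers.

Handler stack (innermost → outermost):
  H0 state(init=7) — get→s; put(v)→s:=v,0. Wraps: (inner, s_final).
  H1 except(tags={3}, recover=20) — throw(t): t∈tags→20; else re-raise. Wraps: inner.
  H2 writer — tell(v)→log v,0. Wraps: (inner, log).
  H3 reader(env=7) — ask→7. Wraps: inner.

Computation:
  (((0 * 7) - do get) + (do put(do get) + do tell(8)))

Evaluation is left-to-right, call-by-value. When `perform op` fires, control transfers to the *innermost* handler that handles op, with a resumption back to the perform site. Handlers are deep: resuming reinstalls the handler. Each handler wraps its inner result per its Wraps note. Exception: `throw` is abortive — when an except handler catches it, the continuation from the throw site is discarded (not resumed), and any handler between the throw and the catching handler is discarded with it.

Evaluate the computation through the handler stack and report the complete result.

Step-by-step:
get @ H0 ⇒ 7
get @ H0 ⇒ 7
put(7) @ H0 ⇒ s:=7
tell(8) @ H2 ⇒ log+=8
H0 returns (-7, 7)
H1 returns (-7, 7)
H2 returns ((-7, 7), (8))
H3 returns ((-7, 7), (8))
= ((-7, 7), (8))

Answer: ((-7, 7), (8))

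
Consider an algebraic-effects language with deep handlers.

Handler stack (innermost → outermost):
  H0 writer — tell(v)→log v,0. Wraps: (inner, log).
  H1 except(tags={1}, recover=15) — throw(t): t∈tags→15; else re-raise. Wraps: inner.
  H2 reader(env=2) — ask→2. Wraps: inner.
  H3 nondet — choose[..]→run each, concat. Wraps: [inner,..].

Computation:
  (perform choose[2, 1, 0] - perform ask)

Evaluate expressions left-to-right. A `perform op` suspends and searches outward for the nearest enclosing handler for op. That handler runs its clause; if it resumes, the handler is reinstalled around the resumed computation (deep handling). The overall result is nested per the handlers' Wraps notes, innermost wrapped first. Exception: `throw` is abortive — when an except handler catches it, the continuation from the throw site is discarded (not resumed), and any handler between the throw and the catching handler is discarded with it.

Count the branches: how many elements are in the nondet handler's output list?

Step-by-step:
choose[2, 1, 0] @ H3
  branch[0] choose=2:
    ask @ H2 ⇒ 2
    H0 returns (0, ())
    H1 returns (0, ())
    H2 returns (0, ())
    H3 returns [(0, ())]
  branch[1] choose=1:
    ask @ H2 ⇒ 2
    H0 returns (-1, ())
    H1 returns (-1, ())
    H2 returns (-1, ())
    H3 returns [(-1, ())]
  branch[2] choose=0:
    ask @ H2 ⇒ 2
    H0 returns (-2, ())
    H1 returns (-2, ())
    H2 returns (-2, ())
    H3 returns [(-2, ())]
= [(0, ()), (-1, ()), (-2, ())]

Answer: 3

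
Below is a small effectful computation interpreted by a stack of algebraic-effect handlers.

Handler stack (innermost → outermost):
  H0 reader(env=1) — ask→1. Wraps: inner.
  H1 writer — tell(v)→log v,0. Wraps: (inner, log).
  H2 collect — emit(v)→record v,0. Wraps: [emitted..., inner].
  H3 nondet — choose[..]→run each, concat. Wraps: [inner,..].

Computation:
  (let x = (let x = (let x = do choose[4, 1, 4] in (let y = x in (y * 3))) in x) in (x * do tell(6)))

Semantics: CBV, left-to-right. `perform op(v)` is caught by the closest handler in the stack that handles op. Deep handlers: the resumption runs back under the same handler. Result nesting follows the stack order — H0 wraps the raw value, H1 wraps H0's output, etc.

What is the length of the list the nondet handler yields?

Evaluation trace:
choose[4, 1, 4] @ H3
  branch[0] choose=4:
    tell(6) @ H1 ⇒ log+=6
    H0 returns 0
    H1 returns (0, (6))
    H2 returns [(0, (6))]
    H3 returns [[(0, (6))]]
  branch[1] choose=1:
    tell(6) @ H1 ⇒ log+=6
    H0 returns 0
    H1 returns (0, (6))
    H2 returns [(0, (6))]
    H3 returns [[(0, (6))]]
  branch[2] choose=4:
    tell(6) @ H1 ⇒ log+=6
    H0 returns 0
    H1 returns (0, (6))
    H2 returns [(0, (6))]
    H3 returns [[(0, (6))]]
= [[(0, (6))], [(0, (6))], [(0, (6))]]

Answer: 3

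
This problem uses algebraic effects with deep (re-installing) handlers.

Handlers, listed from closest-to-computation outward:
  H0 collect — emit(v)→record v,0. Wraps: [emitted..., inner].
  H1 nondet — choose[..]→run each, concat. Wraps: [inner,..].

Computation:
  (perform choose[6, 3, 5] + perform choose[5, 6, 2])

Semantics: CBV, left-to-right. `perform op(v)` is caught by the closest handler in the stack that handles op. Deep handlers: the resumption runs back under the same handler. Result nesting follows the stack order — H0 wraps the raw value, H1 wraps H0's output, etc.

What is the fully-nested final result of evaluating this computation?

Working:
choose[6, 3, 5] @ H1
  branch[0] choose=6:
    choose[5, 6, 2] @ H1
      branch[0] choose=5:
        H0 returns [11]
        H1 returns [[11]]
      branch[1] choose=6:
        H0 returns [12]
        H1 returns [[12]]
      branch[2] choose=2:
        H0 returns [8]
        H1 returns [[8]]
  branch[1] choose=3:
    choose[5, 6, 2] @ H1
      branch[0] choose=5:
        H0 returns [8]
        H1 returns [[8]]
      branch[1] choose=6:
        H0 returns [9]
        H1 returns [[9]]
      branch[2] choose=2:
        H0 returns [5]
        H1 returns [[5]]
  branch[2] choose=5:
    choose[5, 6, 2] @ H1
      branch[0] choose=5:
        H0 returns [10]
        H1 returns [[10]]
      branch[1] choose=6:
        H0 returns [11]
        H1 returns [[11]]
      branch[2] choose=2:
        H0 returns [7]
        H1 returns [[7]]
= [[11], [12], [8], [8], [9], [5], [10], [11], [7]]

Answer: [[11], [12], [8], [8], [9], [5], [10], [11], [7]]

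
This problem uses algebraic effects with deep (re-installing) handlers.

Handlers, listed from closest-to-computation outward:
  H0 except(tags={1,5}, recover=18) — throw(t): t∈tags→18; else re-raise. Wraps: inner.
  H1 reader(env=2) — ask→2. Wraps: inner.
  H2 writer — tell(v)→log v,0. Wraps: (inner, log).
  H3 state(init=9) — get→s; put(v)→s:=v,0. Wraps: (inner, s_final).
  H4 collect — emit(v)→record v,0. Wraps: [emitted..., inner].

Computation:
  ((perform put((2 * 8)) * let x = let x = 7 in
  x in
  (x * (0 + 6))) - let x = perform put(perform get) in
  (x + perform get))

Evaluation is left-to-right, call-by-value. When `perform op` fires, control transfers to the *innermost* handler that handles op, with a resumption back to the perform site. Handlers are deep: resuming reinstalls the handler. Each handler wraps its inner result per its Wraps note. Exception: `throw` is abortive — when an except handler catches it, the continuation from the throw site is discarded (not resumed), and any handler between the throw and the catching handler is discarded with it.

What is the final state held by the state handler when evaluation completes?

Working:
put(16) @ H3 ⇒ s:=16
get @ H3 ⇒ 16
put(16) @ H3 ⇒ s:=16
get @ H3 ⇒ 16
H0 returns -16
H1 returns -16
H2 returns (-16, ())
H3 returns ((-16, ()), 16)
H4 returns [((-16, ()), 16)]
= [((-16, ()), 16)]

Answer: 16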